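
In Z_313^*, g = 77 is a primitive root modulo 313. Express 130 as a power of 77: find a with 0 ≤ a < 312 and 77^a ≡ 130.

185

Baby-step giant-step with m = ceil(sqrt(312)) = 18.
Baby table (77^j mod 313 for j=0..17):
  0:1  1:77  2:295  3:179  4:11  5:221  6:115  7:91
  8:121  9:240  10:13  11:62  12:79  13:136  14:143  15:56
  16:243  17:244
Giant step factor: 77^(-18) ≡ 274 (mod 313).
Scan 130·274^i mod 313 for i = 0, 1, …:
  i=0: 130   i=1: 251   i=2: 227   i=3: 224
  i=4: 28   i=5: 160   i=6: 20   i=7: 159
  i=8: 59   i=9: 203   i=10: 221
Match at i=10, j=5: a = 10·18 + 5 = 185.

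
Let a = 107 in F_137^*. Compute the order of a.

The order of 107 must divide p − 1 = 136 = 2^3 · 17.
Divisors: 1, 2, 4, 8, 17, 34, 68, 136.
Check each in increasing order: 107^1 ≡ 107;  107^2 ≡ 78;  107^4 ≡ 56;  107^8 ≡ 122;  107^17 ≡ 100;  107^34 ≡ 136;  107^68 ≡ 1.
Smallest exponent giving 1 is 68.

68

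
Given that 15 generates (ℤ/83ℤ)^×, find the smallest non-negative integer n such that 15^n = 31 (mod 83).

36

Baby-step giant-step with m = ceil(sqrt(82)) = 10.
Baby table (15^j mod 83 for j=0..9):
  0:1  1:15  2:59  3:55  4:78  5:8  6:37  7:57
  8:25  9:43
Giant step factor: 15^(-10) ≡ 48 (mod 83).
Scan 31·48^i mod 83 for i = 0, 1, …:
  i=0: 31   i=1: 77   i=2: 44   i=3: 37
Match at i=3, j=6: n = 3·10 + 6 = 36.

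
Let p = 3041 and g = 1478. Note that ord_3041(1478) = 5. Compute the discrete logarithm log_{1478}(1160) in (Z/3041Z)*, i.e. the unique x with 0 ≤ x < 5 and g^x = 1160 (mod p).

3

Successive powers of 1478 modulo 3041:
  1478^0=1  1478^1=1478  1478^2=1046  1478^3=1160
So 1478^3 ≡ 1160 (mod 3041), giving x = 3.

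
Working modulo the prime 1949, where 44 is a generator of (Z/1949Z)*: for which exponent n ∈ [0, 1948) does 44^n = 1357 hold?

1206

Baby-step giant-step with m = ceil(sqrt(1948)) = 45.
Baby table (44^j mod 1949 for j=0..44):
  0:1  1:44  2:1936  3:1377  4:169  5:1589  6:1701  7:782
  8:1275  9:1528  10:966  11:1575  12:1085  13:964  14:1487  15:1111
  16:159  17:1149  18:1831  19:655  20:1534  21:1230  22:1497  23:1551
  24:29  25:1276  26:1572  27:953  28:1003  29:1254  30:604  31:1239
  32:1893  33:1434  34:728  35:848  36:281  37:670  38:245  39:1035
  40:713  41:188  42:476  43:1454  44:1608
Giant step factor: 44^(-45) ≡ 1654 (mod 1949).
Scan 1357·1654^i mod 1949 for i = 0, 1, …:
  i=0: 1357   i=1: 1179   i=2: 1066   i=3: 1268
  i=4: 148   i=5: 1167   i=6: 708   i=7: 1632
  i=8: 1912   i=9: 1170     …   i=25: 1512
  i=26: 281
Match at i=26, j=36: n = 26·45 + 36 = 1206.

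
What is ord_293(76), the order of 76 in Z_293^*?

292

The order of 76 must divide p − 1 = 292 = 2^2 · 73.
Divisors: 1, 2, 4, 73, 146, 292.
Check each in increasing order: 76^1 ≡ 76;  76^2 ≡ 209;  76^4 ≡ 24;  76^73 ≡ 138;  76^146 ≡ 292;  76^292 ≡ 1.
Smallest exponent giving 1 is 292.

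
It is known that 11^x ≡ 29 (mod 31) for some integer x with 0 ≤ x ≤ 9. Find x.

3

Compute 11^0 mod 31 = 1, then multiply by 11 repeatedly:
  11^0=1  11^1=11  11^2=28  11^3=29
Found 29 at exponent 3.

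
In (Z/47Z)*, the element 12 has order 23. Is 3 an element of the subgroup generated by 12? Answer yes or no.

⟨12⟩ has order 23; its elements mod 47 are {1, 2, 3, 4, 6, 7, 8, 9, 12, 14, 16, 17, 18, 21, 24, 25, 27, 28, 32, 34, 36, 37, 42}.
3 is in this set.

yes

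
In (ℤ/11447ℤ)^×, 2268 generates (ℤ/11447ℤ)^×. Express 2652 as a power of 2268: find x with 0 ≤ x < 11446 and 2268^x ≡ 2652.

772

Baby-step giant-step with m = ceil(sqrt(11446)) = 107.
Baby table (2268^j mod 11447 for j=0..106):
  0:1  1:2268  2:4121  3:5676  4:6740  5:4575  6:5118  7:366
  8:5904  9:8729  10:5509  11:5735  12:3188  13:7327  14:8039  15:8828
  16:1101  17:1622  18:4209  19:10661  20:3084  21:395  22:2994  23:2321
  24:9855  25:6596  26:9946  27:6938  28:7206  29:8339  30:2408  31:1125
  32:10266  33:90  34:9521  35:4586  36:7172  37:11356  38:11105  39:2740
  40:10046  41:4798  42:7214  43:3589  44:1035  45:745  46:6951  47:2349
  48:4677  49:7514  50:8616  51:1059  52:9389  53:2832  54:1209  55:6179
  56:2844  57:5531  58:9843  59:2274  60:6282  61:7508  62:6455  63:10674
  64:9674  65:8180  66:8100  67:9812  68:648  69:4448  70:3257  71:3561
  72:6213  73:11274  74:8281  75:8228  76:2494  77:1574  78:9815  79:7452
  80:5364  81:8838  82:887  83:8491  84:3734  85:9379  86:3046  87:5787
  88:6654  89:4126  90:5569  91:4451  92:10061  93:4477  94:347  95:8600
  96:10559  97:688  98:3592  99:7839  100:1661  101:1085  102:11122  103:6955
  104:11421  105:9714  106:7324
Giant step factor: 2268^(-107) ≡ 10585 (mod 11447).
Scan 2652·10585^i mod 11447 for i = 0, 1, …:
  i=0: 2652   i=1: 3376   i=2: 8873   i=3: 9517
  i=4: 3845   i=5: 5240   i=6: 4685   i=7: 2321
Match at i=7, j=23: x = 7·107 + 23 = 772.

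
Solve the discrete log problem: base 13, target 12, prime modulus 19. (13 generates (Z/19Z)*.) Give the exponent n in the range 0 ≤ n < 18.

3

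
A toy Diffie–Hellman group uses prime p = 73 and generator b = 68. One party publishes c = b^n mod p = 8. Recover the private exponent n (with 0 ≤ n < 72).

24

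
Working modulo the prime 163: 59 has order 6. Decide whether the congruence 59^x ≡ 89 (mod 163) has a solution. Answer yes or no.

no

⟨59⟩ has order 6; its elements mod 163 are {1, 58, 59, 104, 105, 162}.
89 is not in this set.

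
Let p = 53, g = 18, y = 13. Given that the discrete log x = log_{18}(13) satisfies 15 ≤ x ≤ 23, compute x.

Compute 18^15 mod 53 = 32, then multiply by 18 repeatedly:
  18^15=32  18^16=46  18^17=33  18^18=11  18^19=39
  18^20=13
Found 13 at exponent 20.

20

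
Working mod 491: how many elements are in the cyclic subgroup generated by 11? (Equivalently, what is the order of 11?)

245

The order of 11 must divide p − 1 = 490 = 2 · 5 · 7^2.
Divisors: 1, 2, 5, 7, 10, 14, 35, 49, 70, 98, 245, 490.
Check each in increasing order: 11^1 ≡ 11;  11^2 ≡ 121;  11^5 ≡ 3;  11^7 ≡ 363;  11^10 ≡ 9;  11^14 ≡ 181;  11^35 ≡ 223;  11^49 ≡ 101;  11^70 ≡ 138;  11^98 ≡ 381;  11^245 ≡ 1.
Smallest exponent giving 1 is 245.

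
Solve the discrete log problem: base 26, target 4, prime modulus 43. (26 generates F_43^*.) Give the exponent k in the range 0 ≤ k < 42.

18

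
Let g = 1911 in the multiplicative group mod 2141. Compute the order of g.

The order of 1911 must divide p − 1 = 2140 = 2^2 · 5 · 107.
Divisors: 1, 2, 4, 5, 10, 20, 107, 214, 428, 535, 1070, 2140.
Check each in increasing order: 1911^1 ≡ 1911;  1911^2 ≡ 1516;  1911^4 ≡ 963;  1911^5 ≡ 1174;  1911^10 ≡ 1613;  1911^20 ≡ 454;  1911^107 ≡ 1200;  1911^214 ≡ 1248;  1911^428 ≡ 997;  1911^535 ≡ 1722;  1911^1070 ≡ 2140;  1911^2140 ≡ 1.
Smallest exponent giving 1 is 2140.

2140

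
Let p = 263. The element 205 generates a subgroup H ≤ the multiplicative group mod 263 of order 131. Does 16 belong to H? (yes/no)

16 ∈ ⟨205⟩ iff 16^131 ≡ 1 (mod 263), since |⟨205⟩| = 131.
16^131 mod 263 = 1.
Since 1 = 1, 16 lies in the subgroup.

yes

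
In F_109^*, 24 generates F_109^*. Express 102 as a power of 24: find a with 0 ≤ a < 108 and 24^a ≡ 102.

106

Baby-step giant-step with m = ceil(sqrt(108)) = 11.
Baby table (24^j mod 109 for j=0..10):
  0:1  1:24  2:31  3:90  4:89  5:65  6:34  7:53
  8:73  9:8  10:83
Giant step factor: 24^(-11) ≡ 40 (mod 109).
Scan 102·40^i mod 109 for i = 0, 1, …:
  i=0: 102   i=1: 47   i=2: 27   i=3: 99
  i=4: 36   i=5: 23   i=6: 48   i=7: 67
  i=8: 64   i=9: 53
Match at i=9, j=7: a = 9·11 + 7 = 106.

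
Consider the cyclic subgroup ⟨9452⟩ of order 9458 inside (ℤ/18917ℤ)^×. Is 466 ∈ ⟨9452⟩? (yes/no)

yes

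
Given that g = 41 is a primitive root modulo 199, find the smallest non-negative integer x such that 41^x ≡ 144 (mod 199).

114

Baby-step giant-step with m = ceil(sqrt(198)) = 15.
Baby table (41^j mod 199 for j=0..14):
  0:1  1:41  2:89  3:67  4:160  5:192  6:111  7:173
  8:128  9:74  10:49  11:19  12:182  13:99  14:79
Giant step factor: 41^(-15) ≡ 76 (mod 199).
Scan 144·76^i mod 199 for i = 0, 1, …:
  i=0: 144   i=1: 198   i=2: 123   i=3: 194
  i=4: 18   i=5: 174   i=6: 90   i=7: 74
Match at i=7, j=9: x = 7·15 + 9 = 114.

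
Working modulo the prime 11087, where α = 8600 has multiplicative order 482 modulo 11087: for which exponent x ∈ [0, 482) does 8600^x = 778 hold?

171

Baby-step giant-step with m = ceil(sqrt(482)) = 22.
Baby table (8600^j mod 11087 for j=0..21):
  0:1  1:8600  2:9710  3:9803  4:252  5:5235  6:7780  7:9042
  8:8069  9:10954  10:9248  11:5749  12:4467  13:10832  14:2226  15:7438
  16:5897  17:2262  18:6602  19:673  20:386  21:4587
Giant step factor: 8600^(-22) ≡ 3577 (mod 11087).
Scan 778·3577^i mod 11087 for i = 0, 1, …:
  i=0: 778   i=1: 69   i=2: 2899   i=3: 3378
  i=4: 9363   i=5: 8711   i=6: 4777   i=7: 2262
Match at i=7, j=17: x = 7·22 + 17 = 171.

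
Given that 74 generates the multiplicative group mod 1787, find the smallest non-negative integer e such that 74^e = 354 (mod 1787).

156

Baby-step giant-step with m = ceil(sqrt(1786)) = 43.
Baby table (74^j mod 1787 for j=0..42):
  0:1  1:74  2:115  3:1362  4:716  5:1161  6:138  7:1277
  8:1574  9:321  10:523  11:1175  12:1174  13:1100  14:985  15:1410
  16:694  17:1320  18:1182  19:1692  20:118  21:1584  22:1061  23:1673
  24:499  25:1186  26:201  27:578  28:1671  29:351  30:956  31:1051
  32:933  33:1136  34:75  35:189  36:1477  37:291  38:90  39:1299
  40:1415  41:1064  42:108
Giant step factor: 74^(-43) ≡ 722 (mod 1787).
Scan 354·722^i mod 1787 for i = 0, 1, …:
  i=0: 354   i=1: 47   i=2: 1768   i=3: 578
Match at i=3, j=27: e = 3·43 + 27 = 156.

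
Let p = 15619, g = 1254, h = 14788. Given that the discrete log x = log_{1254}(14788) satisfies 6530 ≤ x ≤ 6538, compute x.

Compute 1254^6530 mod 15619 = 6090, then multiply by 1254 repeatedly:
  1254^6530=6090  1254^6531=14788
Found 14788 at exponent 6531.

6531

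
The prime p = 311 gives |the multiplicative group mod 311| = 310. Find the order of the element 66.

310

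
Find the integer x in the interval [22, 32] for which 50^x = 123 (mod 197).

Compute 50^22 mod 197 = 134, then multiply by 50 repeatedly:
  50^22=134  50^23=2  50^24=100  50^25=75  50^26=7
  50^27=153  50^28=164  50^29=123
Found 123 at exponent 29.

29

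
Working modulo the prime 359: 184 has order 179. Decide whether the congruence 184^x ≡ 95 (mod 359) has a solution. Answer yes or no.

95 ∈ ⟨184⟩ iff 95^179 ≡ 1 (mod 359), since |⟨184⟩| = 179.
95^179 mod 359 = 358.
Since 358 ≠ 1, 95 does not lie in the subgroup.

no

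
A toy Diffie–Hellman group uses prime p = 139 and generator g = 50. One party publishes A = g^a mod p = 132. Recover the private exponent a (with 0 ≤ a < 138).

31

Baby-step giant-step with m = ceil(sqrt(138)) = 12.
Baby table (50^j mod 139 for j=0..11):
  0:1  1:50  2:137  3:39  4:4  5:61  6:131  7:17
  8:16  9:105  10:107  11:68
Giant step factor: 50^(-12) ≡ 63 (mod 139).
Scan 132·63^i mod 139 for i = 0, 1, …:
  i=0: 132   i=1: 115   i=2: 17
Match at i=2, j=7: a = 2·12 + 7 = 31.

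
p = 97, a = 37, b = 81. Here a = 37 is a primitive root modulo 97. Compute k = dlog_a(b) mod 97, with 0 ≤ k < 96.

40

Baby-step giant-step with m = ceil(sqrt(96)) = 10.
Baby table (37^j mod 97 for j=0..9):
  0:1  1:37  2:11  3:19  4:24  5:15  6:70  7:68
  8:91  9:69
Giant step factor: 37^(-10) ≡ 72 (mod 97).
Scan 81·72^i mod 97 for i = 0, 1, …:
  i=0: 81   i=1: 12   i=2: 88   i=3: 31
  i=4: 1
Match at i=4, j=0: k = 4·10 + 0 = 40.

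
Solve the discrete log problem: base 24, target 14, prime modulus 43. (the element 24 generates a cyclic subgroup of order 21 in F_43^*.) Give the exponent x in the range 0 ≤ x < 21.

Successive powers of 24 modulo 43:
  24^0=1  24^1=24  24^2=17  24^3=21  24^4=31  24^5=13
  24^6=11  24^7=6  24^8=15  24^9=16  24^10=40  24^11=14
So 24^11 ≡ 14 (mod 43), giving x = 11.

11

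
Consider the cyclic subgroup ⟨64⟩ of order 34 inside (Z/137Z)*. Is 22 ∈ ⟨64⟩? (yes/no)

yes

22 ∈ ⟨64⟩ iff 22^34 ≡ 1 (mod 137), since |⟨64⟩| = 34.
22^34 mod 137 = 1.
Since 1 = 1, 22 lies in the subgroup.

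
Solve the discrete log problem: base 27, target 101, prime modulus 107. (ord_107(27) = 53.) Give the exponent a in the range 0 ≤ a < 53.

44

Baby-step giant-step with m = ceil(sqrt(53)) = 8.
Baby table (27^j mod 107 for j=0..7):
  0:1  1:27  2:87  3:102  4:79  5:100  6:25  7:33
Giant step factor: 27^(-8) ≡ 52 (mod 107).
Scan 101·52^i mod 107 for i = 0, 1, …:
  i=0: 101   i=1: 9   i=2: 40   i=3: 47
  i=4: 90   i=5: 79
Match at i=5, j=4: a = 5·8 + 4 = 44.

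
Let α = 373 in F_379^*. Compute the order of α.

126

The order of 373 must divide p − 1 = 378 = 2 · 3^3 · 7.
Divisors: 1, 2, 3, 6, 7, 9, 14, 18, 21, 27, 42, 54, 63, 126, 189, 378.
Check each in increasing order: 373^1 ≡ 373;  373^2 ≡ 36;  373^3 ≡ 163;  373^6 ≡ 39;  373^7 ≡ 145;  373^9 ≡ 293;  373^14 ≡ 180;  373^18 ≡ 195;  373^21 ≡ 328;  373^27 ≡ 285;  373^42 ≡ 327;  373^54 ≡ 119;  373^63 ≡ 378;  373^126 ≡ 1.
Smallest exponent giving 1 is 126.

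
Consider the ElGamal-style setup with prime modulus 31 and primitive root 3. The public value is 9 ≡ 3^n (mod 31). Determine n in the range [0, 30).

Successive powers of 3 modulo 31:
  3^0=1  3^1=3  3^2=9
So 3^2 ≡ 9 (mod 31), giving n = 2.

2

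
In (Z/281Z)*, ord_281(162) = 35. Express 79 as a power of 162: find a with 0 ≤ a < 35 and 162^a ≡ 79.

Successive powers of 162 modulo 281:
  162^0=1  162^1=162  162^2=111  162^3=279  162^4=238  162^5=59
  162^6=4  162^7=86  162^8=163  162^9=273  162^10=109  162^11=236
  162^12=16  162^13=63  162^14=90  162^15=249  162^16=155  162^17=101
  162^18=64  162^19=252  162^20=79
So 162^20 ≡ 79 (mod 281), giving a = 20.

20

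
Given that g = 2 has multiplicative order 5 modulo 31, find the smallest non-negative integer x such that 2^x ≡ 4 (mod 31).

2

Successive powers of 2 modulo 31:
  2^0=1  2^1=2  2^2=4
So 2^2 ≡ 4 (mod 31), giving x = 2.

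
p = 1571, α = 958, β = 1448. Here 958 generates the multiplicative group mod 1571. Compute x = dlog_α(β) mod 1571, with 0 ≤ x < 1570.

596

Baby-step giant-step with m = ceil(sqrt(1570)) = 40.
Baby table (958^j mod 1571 for j=0..39):
  0:1  1:958  2:300  3:1478  4:453  5:378  6:794  7:288
  8:979  9:1566  10:1494  11:71  12:465  13:877  14:1252  15:743
  16:131  17:1389  18:25  19:385  20:1216  21:817  22:328  23:24
  24:998  25:916  26:910  27:1446  28:1217  29:204  30:628  31:1502
  32:1451  33:1294  34:133  35:163  36:625  37:199  38:551  39:2
Giant step factor: 958^(-40) ≡ 1316 (mod 1571).
Scan 1448·1316^i mod 1571 for i = 0, 1, …:
  i=0: 1448   i=1: 1516   i=2: 1457   i=3: 792
  i=4: 699   i=5: 849   i=6: 303   i=7: 1285
  i=8: 664   i=9: 348     …   i=13: 398
  i=14: 625
Match at i=14, j=36: x = 14·40 + 36 = 596.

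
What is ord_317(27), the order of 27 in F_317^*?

316

The order of 27 must divide p − 1 = 316 = 2^2 · 79.
Divisors: 1, 2, 4, 79, 158, 316.
Check each in increasing order: 27^1 ≡ 27;  27^2 ≡ 95;  27^4 ≡ 149;  27^79 ≡ 114;  27^158 ≡ 316;  27^316 ≡ 1.
Smallest exponent giving 1 is 316.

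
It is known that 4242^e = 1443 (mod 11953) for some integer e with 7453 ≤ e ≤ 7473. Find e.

7456

Compute 4242^7453 mod 11953 = 8336, then multiply by 4242 repeatedly:
  4242^7453=8336  4242^7454=4338  4242^7455=6129  4242^7456=1443
Found 1443 at exponent 7456.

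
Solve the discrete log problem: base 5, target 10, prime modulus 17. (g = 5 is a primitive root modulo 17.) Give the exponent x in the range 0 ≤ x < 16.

Successive powers of 5 modulo 17:
  5^0=1  5^1=5  5^2=8  5^3=6  5^4=13  5^5=14
  5^6=2  5^7=10
So 5^7 ≡ 10 (mod 17), giving x = 7.

7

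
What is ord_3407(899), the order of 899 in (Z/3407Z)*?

The order of 899 must divide p − 1 = 3406 = 2 · 13 · 131.
Divisors: 1, 2, 13, 26, 131, 262, 1703, 3406.
Check each in increasing order: 899^1 ≡ 899;  899^2 ≡ 742;  899^13 ≡ 1525;  899^26 ≡ 2051;  899^131 ≡ 3172;  899^262 ≡ 713;  899^1703 ≡ 1.
Smallest exponent giving 1 is 1703.

1703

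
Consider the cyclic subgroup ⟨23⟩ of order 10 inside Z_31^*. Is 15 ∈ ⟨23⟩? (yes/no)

yes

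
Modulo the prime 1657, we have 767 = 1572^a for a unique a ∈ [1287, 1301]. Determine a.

1299

Compute 1572^1287 mod 1657 = 1246, then multiply by 1572 repeatedly:
  1572^1287=1246  1572^1288=138  1572^1289=1526  1572^1290=1193  1572^1291=1329
  1572^1292=1368  1572^1293=1367  1572^1294=1452  1572^1295=855  1572^1296=233
  1572^1297=79  1572^1298=1570  1572^1299=767
Found 767 at exponent 1299.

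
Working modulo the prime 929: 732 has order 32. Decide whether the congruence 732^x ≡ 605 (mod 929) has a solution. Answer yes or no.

605 ∈ ⟨732⟩ iff 605^32 ≡ 1 (mod 929), since |⟨732⟩| = 32.
605^32 mod 929 = 1.
Since 1 = 1, 605 lies in the subgroup.

yes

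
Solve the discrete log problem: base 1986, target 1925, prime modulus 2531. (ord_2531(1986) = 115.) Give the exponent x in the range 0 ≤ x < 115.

89

Baby-step giant-step with m = ceil(sqrt(115)) = 11.
Baby table (1986^j mod 2531 for j=0..10):
  0:1  1:1986  2:898  3:1604  4:1546  5:253  6:1320  7:1935
  8:852  9:1364  10:734
Giant step factor: 1986^(-11) ≡ 441 (mod 2531).
Scan 1925·441^i mod 2531 for i = 0, 1, …:
  i=0: 1925   i=1: 1040   i=2: 529   i=3: 437
  i=4: 361   i=5: 2279   i=6: 232   i=7: 1072
  i=8: 1986
Match at i=8, j=1: x = 8·11 + 1 = 89.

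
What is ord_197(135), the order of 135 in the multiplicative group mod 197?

The order of 135 must divide p − 1 = 196 = 2^2 · 7^2.
Divisors: 1, 2, 4, 7, 14, 28, 49, 98, 196.
Check each in increasing order: 135^1 ≡ 135;  135^2 ≡ 101;  135^4 ≡ 154;  135^7 ≡ 164;  135^14 ≡ 104;  135^28 ≡ 178;  135^49 ≡ 1.
Smallest exponent giving 1 is 49.

49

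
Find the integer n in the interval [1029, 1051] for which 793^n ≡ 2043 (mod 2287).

Compute 793^1029 mod 2287 = 763, then multiply by 793 repeatedly:
  793^1029=763  793^1030=1291  793^1031=1474  793^1032=225  793^1033=39
  793^1034=1196  793^1035=1610  793^1036=584  793^1037=1138  793^1038=1356
  793^1039=418  793^1040=2146  793^1041=250  793^1042=1568  793^1043=1583
  793^1044=2043
Found 2043 at exponent 1044.

1044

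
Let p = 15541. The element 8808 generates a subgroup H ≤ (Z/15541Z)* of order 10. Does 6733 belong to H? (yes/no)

yes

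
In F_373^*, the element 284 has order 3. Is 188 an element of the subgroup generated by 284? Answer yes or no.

no

188 ∈ ⟨284⟩ iff 188^3 ≡ 1 (mod 373), since |⟨284⟩| = 3.
188^3 mod 373 = 50.
Since 50 ≠ 1, 188 does not lie in the subgroup.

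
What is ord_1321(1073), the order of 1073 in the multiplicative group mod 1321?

The order of 1073 must divide p − 1 = 1320 = 2^3 · 3 · 5 · 11.
Divisors: 1, 2, 3, 4, 5, 6, 8, 10, 11, 12, 15, 20, 22, 24, 30, 33, 40, 44, 55, 60, 66, 88, 110, 120, 132, 165, 220, 264, 330, 440, 660, 1320.
Check each in increasing order: 1073^1 ≡ 1073;  1073^2 ≡ 738;  1073^3 ≡ 595;  1073^4 ≡ 392;  1073^5 ≡ 538;  1073^6 ≡ 1318;  1073^8 ≡ 428;  1073^10 ≡ 145;  1073^11 ≡ 1028;  1073^12 ≡ 9;  1073^15 ≡ 71;  1073^20 ≡ 1210;  1073^22 ≡ 1305;  1073^24 ≡ 81;  1073^30 ≡ 1078;  1073^33 ≡ 725;  1073^40 ≡ 432;  1073^44 ≡ 256;  1073^55 ≡ 289;  1073^60 ≡ 925;  1073^66 ≡ 1188;  1073^88 ≡ 807;  1073^110 ≡ 298;  1073^120 ≡ 938;  1073^132 ≡ 516;  1073^165 ≡ 257;  1073^220 ≡ 297;  1073^264 ≡ 735;  1073^330 ≡ 1320;  1073^440 ≡ 1023;  1073^660 ≡ 1.
Smallest exponent giving 1 is 660.

660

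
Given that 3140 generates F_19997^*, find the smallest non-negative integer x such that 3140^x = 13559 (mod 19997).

4081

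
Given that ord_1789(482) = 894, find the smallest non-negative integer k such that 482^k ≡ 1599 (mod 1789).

Baby-step giant-step with m = ceil(sqrt(894)) = 30.
Baby table (482^j mod 1789 for j=0..29):
  0:1  1:482  2:1543  3:1291  4:1479  5:856  6:1122  7:526
  8:1283  9:1201  10:1035  11:1528  12:1217  13:1591  14:1170  15:405
  16:209  17:554  18:467  19:1469  20:1403  21:4  22:139  23:805
  24:1586  25:549  26:1635  27:910  28:315  29:1554
Giant step factor: 482^(-30) ≡ 1306 (mod 1789).
Scan 1599·1306^i mod 1789 for i = 0, 1, …:
  i=0: 1599   i=1: 531   i=2: 1143   i=3: 732
  i=4: 666   i=5: 342   i=6: 1191   i=7: 805
Match at i=7, j=23: k = 7·30 + 23 = 233.

233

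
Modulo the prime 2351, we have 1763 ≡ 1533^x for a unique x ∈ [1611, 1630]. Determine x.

Compute 1533^1611 mod 2351 = 853, then multiply by 1533 repeatedly:
  1533^1611=853  1533^1612=493  1533^1613=1098  1533^1614=2269  1533^1615=1248
  1533^1616=1821  1533^1617=956  1533^1618=875  1533^1619=1305  1533^1620=2215
  1533^1621=751  1533^1622=1644  1533^1623=2331  1533^1624=2254  1533^1625=1763
Found 1763 at exponent 1625.

1625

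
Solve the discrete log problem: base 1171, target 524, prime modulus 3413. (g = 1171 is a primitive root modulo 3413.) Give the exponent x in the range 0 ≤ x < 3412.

Baby-step giant-step with m = ceil(sqrt(3412)) = 59.
Baby table (1171^j mod 3413 for j=0..58):
  0:1  1:1171  2:2628  3:2275  4:1885  5:2537  6:1517  7:1647
  8:292  9:632  10:2864  11:2178  12:927  13:183  14:2687  15:3104
  16:3352  17:242  18:103  19:1158  20:1057  21:2241  22:3027  23:1923
  24:2666  25:2404  26:2772  27:249  28:1474  29:2489  30:3330  31:1784
  32:308  33:2303  34:543  35:1035  36:370  37:3232  38:3068  39:2152
  40:1198  41:115  42:1558  43:1876  44:2237  45:1756  46:1650  47:392
  48:1690  49:2863  50:1007  51:1712  52:1321  53:802  54:567  55:1835
  56:2008  57:3224  58:526
Giant step factor: 1171^(-59) ≡ 1698 (mod 3413).
Scan 524·1698^i mod 3413 for i = 0, 1, …:
  i=0: 524   i=1: 2372   i=2: 316   i=3: 727
  i=4: 2353   i=5: 2184   i=6: 1914   i=7: 796
  i=8: 60   i=9: 2903     …   i=40: 2956
  i=41: 2178
Match at i=41, j=11: x = 41·59 + 11 = 2430.

2430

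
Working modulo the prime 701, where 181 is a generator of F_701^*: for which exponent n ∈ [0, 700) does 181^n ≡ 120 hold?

390

Baby-step giant-step with m = ceil(sqrt(700)) = 27.
Baby table (181^j mod 701 for j=0..26):
  0:1  1:181  2:515  3:683  4:247  5:544  6:324  7:461
  8:22  9:477  10:114  11:305  12:527  13:51  14:118  15:328
  16:484  17:680  18:405  19:401  20:378  21:421  22:493  23:206
  24:133  25:239  26:498
Giant step factor: 181^(-27) ≡ 648 (mod 701).
Scan 120·648^i mod 701 for i = 0, 1, …:
  i=0: 120   i=1: 650   i=2: 600   i=3: 446
  i=4: 196   i=5: 127   i=6: 279   i=7: 635
  i=8: 694   i=9: 371     …   i=13: 162
  i=14: 527
Match at i=14, j=12: n = 14·27 + 12 = 390.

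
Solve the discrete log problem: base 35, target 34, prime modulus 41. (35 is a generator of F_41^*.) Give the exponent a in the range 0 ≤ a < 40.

39

Successive powers of 35 modulo 41:
  35^0=1  35^1=35  35^2=36  35^3=30  35^4=25  35^5=14
  35^6=39  35^7=12  35^8=10  35^9=22  35^10=32  35^11=13
  35^12=4  35^13=17  35^14=21  35^15=38  35^16=18  35^17=15
  35^18=33  35^19=7  35^20=40  35^21=6  35^22=5  35^23=11
  35^24=16  35^25=27  35^26=2  35^27=29  35^28=31  35^29=19
  35^30=9  35^31=28  35^32=37  35^33=24  35^34=20  35^35=3
  35^36=23  35^37=26  35^38=8  35^39=34
So 35^39 ≡ 34 (mod 41), giving a = 39.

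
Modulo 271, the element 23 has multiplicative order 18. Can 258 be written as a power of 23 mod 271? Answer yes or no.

yes

258 ∈ ⟨23⟩ iff 258^18 ≡ 1 (mod 271), since |⟨23⟩| = 18.
258^18 mod 271 = 1.
Since 1 = 1, 258 lies in the subgroup.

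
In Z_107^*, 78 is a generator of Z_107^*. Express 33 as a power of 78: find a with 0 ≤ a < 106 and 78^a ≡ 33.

36

Baby-step giant-step with m = ceil(sqrt(106)) = 11.
Baby table (78^j mod 107 for j=0..10):
  0:1  1:78  2:92  3:7  4:11  5:2  6:49  7:77
  8:14  9:22  10:4
Giant step factor: 78^(-11) ≡ 95 (mod 107).
Scan 33·95^i mod 107 for i = 0, 1, …:
  i=0: 33   i=1: 32   i=2: 44   i=3: 7
Match at i=3, j=3: a = 3·11 + 3 = 36.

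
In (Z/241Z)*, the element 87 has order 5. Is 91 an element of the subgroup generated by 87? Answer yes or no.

⟨87⟩ has order 5; its elements mod 241 are {1, 87, 91, 98, 205}.
91 is in this set.

yes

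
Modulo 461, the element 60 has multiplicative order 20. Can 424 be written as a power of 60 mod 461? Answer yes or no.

no

424 ∈ ⟨60⟩ iff 424^20 ≡ 1 (mod 461), since |⟨60⟩| = 20.
424^20 mod 461 = 292.
Since 292 ≠ 1, 424 does not lie in the subgroup.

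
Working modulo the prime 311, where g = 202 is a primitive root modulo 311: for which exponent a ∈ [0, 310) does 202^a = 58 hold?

227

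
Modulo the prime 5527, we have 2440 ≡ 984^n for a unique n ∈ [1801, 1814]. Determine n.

Compute 984^1801 mod 5527 = 593, then multiply by 984 repeatedly:
  984^1801=593  984^1802=3177  984^1803=3413  984^1804=3503  984^1805=3631
  984^1806=2462  984^1807=1782  984^1808=1429  984^1809=2278  984^1810=3117
  984^1811=5170  984^1812=2440
Found 2440 at exponent 1812.

1812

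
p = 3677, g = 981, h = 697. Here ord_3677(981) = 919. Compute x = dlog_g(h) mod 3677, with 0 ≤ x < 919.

Baby-step giant-step with m = ceil(sqrt(919)) = 31.
Baby table (981^j mod 3677 for j=0..30):
  0:1  1:981  2:2664  3:2714  4:286  5:1114  6:765  7:357
  8:902  9:2382  10:1847  11:2823  12:582  13:1007  14:2431  15:2115
  16:987  17:1196  18:313  19:1862  20:2830  21:95  22:1270  23:3044
  24:440  25:1431  26:2874  27:2812  28:822  29:1119  30:1993
Giant step factor: 981^(-31) ≡ 510 (mod 3677).
Scan 697·510^i mod 3677 for i = 0, 1, …:
  i=0: 697   i=1: 2478   i=2: 2569   i=3: 1178
  i=4: 1429   i=5: 744   i=6: 709   i=7: 1244
  i=8: 1996   i=9: 3108     …   i=25: 889
  i=26: 1119
Match at i=26, j=29: x = 26·31 + 29 = 835.

835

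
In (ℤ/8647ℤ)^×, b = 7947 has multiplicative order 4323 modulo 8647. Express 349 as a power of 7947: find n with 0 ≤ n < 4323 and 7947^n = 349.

Baby-step giant-step with m = ceil(sqrt(4323)) = 66.
Baby table (7947^j mod 8647 for j=0..65):
  0:1  1:7947  2:5768  3:549  4:4815  5:1830  6:7403  7:6100
  8:1618  9:157  10:2511  11:6288  12:8370  13:3666  14:1959  15:3573
  16:6530  17:3263  18:7355  19:5112  20:1458  21:8393  22:4860  23:4918
  24:7553  25:4864  26:2118  27:4684  28:7060  29:4084  30:3357  31:2084
  32:2543  33:1182  34:2712  35:3940  36:393  37:1604  38:1310  39:8229
  40:7249  41:1489  42:3987  43:2081  44:4643  45:1172  46:1065  47:6789
  48:3550  49:5336  50:304  51:3375  52:6778  53:2603  54:2417  55:2912
  56:2292  57:3942  58:7640  59:4493  60:2408  61:565  62:2262  63:7648
  64:7540  65:5317
Giant step factor: 7947^(-66) ≡ 3194 (mod 8647).
Scan 349·3194^i mod 8647 for i = 0, 1, …:
  i=0: 349   i=1: 7890   i=2: 3302   i=3: 5895
  i=4: 4111   i=5: 4388   i=6: 7132   i=7: 3410
  i=8: 4967   i=9: 6000     …   i=46: 5870
  i=47: 2084
Match at i=47, j=31: n = 47·66 + 31 = 3133.

3133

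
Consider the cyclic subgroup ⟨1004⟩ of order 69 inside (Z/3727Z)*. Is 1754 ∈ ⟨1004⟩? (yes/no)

1754 ∈ ⟨1004⟩ iff 1754^69 ≡ 1 (mod 3727), since |⟨1004⟩| = 69.
1754^69 mod 3727 = 1.
Since 1 = 1, 1754 lies in the subgroup.

yes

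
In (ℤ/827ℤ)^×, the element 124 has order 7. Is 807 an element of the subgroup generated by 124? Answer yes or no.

yes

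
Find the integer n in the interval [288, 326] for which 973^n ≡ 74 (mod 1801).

300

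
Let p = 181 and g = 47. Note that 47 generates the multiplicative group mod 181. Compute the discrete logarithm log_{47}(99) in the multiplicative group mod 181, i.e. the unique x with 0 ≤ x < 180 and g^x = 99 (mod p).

Baby-step giant-step with m = ceil(sqrt(180)) = 14.
Baby table (47^j mod 181 for j=0..13):
  0:1  1:47  2:37  3:110  4:102  5:88  6:154  7:179
  8:87  9:107  10:142  11:158  12:5  13:54
Giant step factor: 47^(-14) ≡ 136 (mod 181).
Scan 99·136^i mod 181 for i = 0, 1, …:
  i=0: 99   i=1: 70   i=2: 108   i=3: 27
  i=4: 52   i=5: 13   i=6: 139   i=7: 80
  i=8: 20   i=9: 5
Match at i=9, j=12: x = 9·14 + 12 = 138.

138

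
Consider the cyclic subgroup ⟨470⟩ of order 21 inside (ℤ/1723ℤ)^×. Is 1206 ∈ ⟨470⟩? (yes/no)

no

⟨470⟩ has order 21; its elements mod 1723 are {1, 11, 41, 87, 121, 189, 317, 356, 451, 470, 555, 677, 812, 857, 936, 957, 1158, 1261, 1331, 1515, 1681}.
1206 is not in this set.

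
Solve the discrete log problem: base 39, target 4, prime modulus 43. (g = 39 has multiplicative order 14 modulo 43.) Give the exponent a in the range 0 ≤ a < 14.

8

Successive powers of 39 modulo 43:
  39^0=1  39^1=39  39^2=16  39^3=22  39^4=41  39^5=8
  39^6=11  39^7=42  39^8=4
So 39^8 ≡ 4 (mod 43), giving a = 8.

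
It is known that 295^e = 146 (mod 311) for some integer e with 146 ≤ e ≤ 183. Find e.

Compute 295^146 mod 311 = 240, then multiply by 295 repeatedly:
  295^146=240  295^147=203  295^148=173  295^149=31  295^150=126
  295^151=161  295^152=223  295^153=164  295^154=175  295^155=310
  295^156=16  295^157=55  295^158=53  295^159=85  295^160=195
  295^161=301  295^162=160  295^163=239  295^164=219  295^165=228
  295^166=84  295^167=211  295^168=45  295^169=213  295^170=13
  295^171=103  295^172=218  295^173=244  295^174=139  295^175=264
  295^176=130  295^177=97  295^178=3  295^179=263  295^180=146
Found 146 at exponent 180.

180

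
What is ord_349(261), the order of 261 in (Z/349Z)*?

58

The order of 261 must divide p − 1 = 348 = 2^2 · 3 · 29.
Divisors: 1, 2, 3, 4, 6, 12, 29, 58, 87, 116, 174, 348.
Check each in increasing order: 261^1 ≡ 261;  261^2 ≡ 66;  261^3 ≡ 125;  261^4 ≡ 168;  261^6 ≡ 269;  261^12 ≡ 118;  261^29 ≡ 348;  261^58 ≡ 1.
Smallest exponent giving 1 is 58.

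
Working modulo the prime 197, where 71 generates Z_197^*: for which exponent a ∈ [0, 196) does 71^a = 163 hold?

158

Baby-step giant-step with m = ceil(sqrt(196)) = 14.
Baby table (71^j mod 197 for j=0..13):
  0:1  1:71  2:116  3:159  4:60  5:123  6:65  7:84
  8:54  9:91  10:157  11:115  12:88  13:141
Giant step factor: 71^(-14) ≡ 93 (mod 197).
Scan 163·93^i mod 197 for i = 0, 1, …:
  i=0: 163   i=1: 187   i=2: 55   i=3: 190
  i=4: 137   i=5: 133   i=6: 155   i=7: 34
  i=8: 10   i=9: 142   i=10: 7   i=11: 60
Match at i=11, j=4: a = 11·14 + 4 = 158.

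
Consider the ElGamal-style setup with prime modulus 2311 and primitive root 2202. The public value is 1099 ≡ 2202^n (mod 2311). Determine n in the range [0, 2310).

1591

Baby-step giant-step with m = ceil(sqrt(2310)) = 49.
Baby table (2202^j mod 2311 for j=0..48):
  0:1  1:2202  2:326  3:1442  4:2281  5:959  6:1775  7:649
  8:900  9:1273  10:2214  11:1329  12:732  13:1097  14:599  15:1728
  16:1150  17:1755  18:518  19:1313  20:165  21:503  22:637  23:2208
  24:1983  25:1087  26:1689  27:779  28:596  29:2055  30:172  31:2051
  32:608  33:747  34:1773  35:867  36:248  37:700  38:2274  39:1722
  40:1804  41:2110  42:1110  43:1493  44:1344  45:1408  46:1365  47:1430
  48:1278
Giant step factor: 2202^(-49) ≡ 2293 (mod 2311).
Scan 1099·2293^i mod 2311 for i = 0, 1, …:
  i=0: 1099   i=1: 1017   i=2: 182   i=3: 1346
  i=4: 1193   i=5: 1636   i=6: 595   i=7: 845
  i=8: 967   i=9: 1082     …   i=31: 1418
  i=32: 2208
Match at i=32, j=23: n = 32·49 + 23 = 1591.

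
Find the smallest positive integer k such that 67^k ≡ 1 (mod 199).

The order of 67 must divide p − 1 = 198 = 2 · 3^2 · 11.
Divisors: 1, 2, 3, 6, 9, 11, 18, 22, 33, 66, 99, 198.
Check each in increasing order: 67^1 ≡ 67;  67^2 ≡ 111;  67^3 ≡ 74;  67^6 ≡ 103;  67^9 ≡ 60;  67^11 ≡ 93;  67^18 ≡ 18;  67^22 ≡ 92;  67^33 ≡ 198;  67^66 ≡ 1.
Smallest exponent giving 1 is 66.

66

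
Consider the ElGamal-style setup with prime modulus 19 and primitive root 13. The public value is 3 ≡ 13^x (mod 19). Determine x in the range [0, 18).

Successive powers of 13 modulo 19:
  13^0=1  13^1=13  13^2=17  13^3=12  13^4=4  13^5=14
  13^6=11  13^7=10  13^8=16  13^9=18  13^10=6  13^11=2
  13^12=7  13^13=15  13^14=5  13^15=8  13^16=9  13^17=3
So 13^17 ≡ 3 (mod 19), giving x = 17.

17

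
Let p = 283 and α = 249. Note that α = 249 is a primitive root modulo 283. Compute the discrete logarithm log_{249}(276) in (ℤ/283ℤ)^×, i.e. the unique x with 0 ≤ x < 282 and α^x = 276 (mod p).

187

Baby-step giant-step with m = ceil(sqrt(282)) = 17.
Baby table (249^j mod 283 for j=0..16):
  0:1  1:249  2:24  3:33  4:10  5:226  6:240  7:47
  8:100  9:279  10:136  11:187  12:151  13:243  14:228  15:172
  16:95
Giant step factor: 249^(-17) ≡ 104 (mod 283).
Scan 276·104^i mod 283 for i = 0, 1, …:
  i=0: 276   i=1: 121   i=2: 132   i=3: 144
  i=4: 260   i=5: 155   i=6: 272   i=7: 271
  i=8: 167   i=9: 105   i=10: 166   i=11: 1
Match at i=11, j=0: x = 11·17 + 0 = 187.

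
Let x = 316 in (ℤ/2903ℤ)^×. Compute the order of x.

1451

The order of 316 must divide p − 1 = 2902 = 2 · 1451.
Divisors: 1, 2, 1451, 2902.
Check each in increasing order: 316^1 ≡ 316;  316^2 ≡ 1154;  316^1451 ≡ 1.
Smallest exponent giving 1 is 1451.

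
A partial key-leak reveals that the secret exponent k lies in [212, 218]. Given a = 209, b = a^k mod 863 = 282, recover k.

215

Compute 209^212 mod 863 = 639, then multiply by 209 repeatedly:
  209^212=639  209^213=649  209^214=150  209^215=282
Found 282 at exponent 215.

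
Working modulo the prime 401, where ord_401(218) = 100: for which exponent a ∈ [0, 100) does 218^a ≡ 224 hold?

88

Baby-step giant-step with m = ceil(sqrt(100)) = 10.
Baby table (218^j mod 401 for j=0..9):
  0:1  1:218  2:206  3:397  4:331  5:379  6:16  7:280
  8:88  9:337
Giant step factor: 218^(-10) ≡ 29 (mod 401).
Scan 224·29^i mod 401 for i = 0, 1, …:
  i=0: 224   i=1: 80   i=2: 315   i=3: 313
  i=4: 255   i=5: 177   i=6: 321   i=7: 86
  i=8: 88
Match at i=8, j=8: a = 8·10 + 8 = 88.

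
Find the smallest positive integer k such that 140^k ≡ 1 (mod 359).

The order of 140 must divide p − 1 = 358 = 2 · 179.
Divisors: 1, 2, 179, 358.
Check each in increasing order: 140^1 ≡ 140;  140^2 ≡ 214;  140^179 ≡ 358;  140^358 ≡ 1.
Smallest exponent giving 1 is 358.

358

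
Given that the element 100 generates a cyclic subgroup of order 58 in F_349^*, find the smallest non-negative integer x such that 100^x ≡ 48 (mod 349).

47

Baby-step giant-step with m = ceil(sqrt(58)) = 8.
Baby table (100^j mod 349 for j=0..7):
  0:1  1:100  2:228  3:115  4:332  5:45  6:312  7:139
Giant step factor: 100^(-8) ≡ 285 (mod 349).
Scan 48·285^i mod 349 for i = 0, 1, …:
  i=0: 48   i=1: 69   i=2: 121   i=3: 283
  i=4: 36   i=5: 139
Match at i=5, j=7: x = 5·8 + 7 = 47.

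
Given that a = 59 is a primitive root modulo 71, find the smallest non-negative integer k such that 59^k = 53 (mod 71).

Baby-step giant-step with m = ceil(sqrt(70)) = 9.
Baby table (59^j mod 71 for j=0..8):
  0:1  1:59  2:2  3:47  4:4  5:23  6:8  7:46
  8:16
Giant step factor: 59^(-9) ≡ 44 (mod 71).
Scan 53·44^i mod 71 for i = 0, 1, …:
  i=0: 53   i=1: 60   i=2: 13   i=3: 4
Match at i=3, j=4: k = 3·9 + 4 = 31.

31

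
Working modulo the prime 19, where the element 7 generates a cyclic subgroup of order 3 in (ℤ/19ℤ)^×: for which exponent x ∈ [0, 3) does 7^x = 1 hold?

Successive powers of 7 modulo 19:
  7^0=1
So 7^0 ≡ 1 (mod 19), giving x = 0.

0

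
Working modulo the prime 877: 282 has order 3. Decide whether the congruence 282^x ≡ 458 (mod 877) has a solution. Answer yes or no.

no

458 ∈ ⟨282⟩ iff 458^3 ≡ 1 (mod 877), since |⟨282⟩| = 3.
458^3 mod 877 = 70.
Since 70 ≠ 1, 458 does not lie in the subgroup.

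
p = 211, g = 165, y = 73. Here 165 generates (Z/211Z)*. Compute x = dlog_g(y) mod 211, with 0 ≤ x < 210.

170

Baby-step giant-step with m = ceil(sqrt(210)) = 15.
Baby table (165^j mod 211 for j=0..14):
  0:1  1:165  2:6  3:146  4:36  5:32  6:5  7:192
  8:30  9:97  10:180  11:160  12:25  13:116  14:150
Giant step factor: 165^(-15) ≡ 67 (mod 211).
Scan 73·67^i mod 211 for i = 0, 1, …:
  i=0: 73   i=1: 38   i=2: 14   i=3: 94
  i=4: 179   i=5: 177   i=6: 43   i=7: 138
  i=8: 173   i=9: 197   i=10: 117   i=11: 32
Match at i=11, j=5: x = 11·15 + 5 = 170.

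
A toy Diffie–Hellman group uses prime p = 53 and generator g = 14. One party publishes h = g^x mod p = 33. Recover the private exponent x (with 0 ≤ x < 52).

Baby-step giant-step with m = ceil(sqrt(52)) = 8.
Baby table (14^j mod 53 for j=0..7):
  0:1  1:14  2:37  3:41  4:44  5:33  6:38  7:2
Giant step factor: 14^(-8) ≡ 36 (mod 53).
Scan 33·36^i mod 53 for i = 0, 1, …:
  i=0: 33
Match at i=0, j=5: x = 0·8 + 5 = 5.

5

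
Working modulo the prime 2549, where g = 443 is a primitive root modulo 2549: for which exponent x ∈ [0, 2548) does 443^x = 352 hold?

Baby-step giant-step with m = ceil(sqrt(2548)) = 51.
Baby table (443^j mod 2549 for j=0..50):
  0:1  1:443  2:2525  3:2113  4:576  5:268  6:1470  7:1215
  8:406  9:1428  10:452  11:1414  12:1897  13:1750  14:354  15:1333
  16:1700  17:1145  18:2533  19:559  20:384  21:1878  22:980  23:810
  24:1970  25:952  26:1151  27:93  28:415  29:317  30:236  31:39
  32:1983  33:1613  34:839  35:2072  36:256  37:1252  38:1503  39:540
  40:2163  41:2334  42:1617  43:62  44:1976  45:1061  46:1007  47:26
  48:1322  49:1925  50:1409
Giant step factor: 443^(-51) ≡ 1531 (mod 2549).
Scan 352·1531^i mod 2549 for i = 0, 1, …:
  i=0: 352   i=1: 1073   i=2: 1207   i=3: 2441
  i=4: 337   i=5: 1049   i=6: 149   i=7: 1258
  i=8: 1503
Match at i=8, j=38: x = 8·51 + 38 = 446.

446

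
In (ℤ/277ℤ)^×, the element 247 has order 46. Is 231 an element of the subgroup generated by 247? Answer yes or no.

no

231 ∈ ⟨247⟩ iff 231^46 ≡ 1 (mod 277), since |⟨247⟩| = 46.
231^46 mod 277 = 117.
Since 117 ≠ 1, 231 does not lie in the subgroup.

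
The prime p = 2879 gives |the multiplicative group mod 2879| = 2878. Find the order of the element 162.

The order of 162 must divide p − 1 = 2878 = 2 · 1439.
Divisors: 1, 2, 1439, 2878.
Check each in increasing order: 162^1 ≡ 162;  162^2 ≡ 333;  162^1439 ≡ 1.
Smallest exponent giving 1 is 1439.

1439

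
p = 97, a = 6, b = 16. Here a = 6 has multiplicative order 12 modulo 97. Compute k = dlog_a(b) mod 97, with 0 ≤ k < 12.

Successive powers of 6 modulo 97:
  6^0=1  6^1=6  6^2=36  6^3=22  6^4=35  6^5=16
So 6^5 ≡ 16 (mod 97), giving k = 5.

5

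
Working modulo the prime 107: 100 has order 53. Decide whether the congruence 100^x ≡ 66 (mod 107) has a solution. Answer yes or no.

no

66 ∈ ⟨100⟩ iff 66^53 ≡ 1 (mod 107), since |⟨100⟩| = 53.
66^53 mod 107 = 106.
Since 106 ≠ 1, 66 does not lie in the subgroup.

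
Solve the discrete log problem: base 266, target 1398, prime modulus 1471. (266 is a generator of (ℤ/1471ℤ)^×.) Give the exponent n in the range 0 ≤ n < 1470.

1212

Baby-step giant-step with m = ceil(sqrt(1470)) = 39.
Baby table (266^j mod 1471 for j=0..38):
  0:1  1:266  2:148  3:1122  4:1310  5:1304  6:1179  7:291
  8:914  9:409  10:1411  11:221  12:1417  13:346  14:834  15:1194
  16:1339  17:192  18:1058  19:467  20:658  21:1450  22:298  23:1305
  24:1445  25:439  26:565  27:248  28:1244  29:1400  30:237  31:1260
  32:1243  33:1134  34:89  35:138  36:1404  37:1301  38:381
Giant step factor: 266^(-39) ≡ 673 (mod 1471).
Scan 1398·673^i mod 1471 for i = 0, 1, …:
  i=0: 1398   i=1: 885   i=2: 1321   i=3: 549
  i=4: 256   i=5: 181   i=6: 1191   i=7: 1319
  i=8: 674   i=9: 534     …   i=30: 441
  i=31: 1122
Match at i=31, j=3: n = 31·39 + 3 = 1212.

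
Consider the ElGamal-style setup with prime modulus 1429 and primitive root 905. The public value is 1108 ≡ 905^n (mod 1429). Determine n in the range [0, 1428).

Baby-step giant-step with m = ceil(sqrt(1428)) = 38.
Baby table (905^j mod 1429 for j=0..37):
  0:1  1:905  2:208  3:1041  4:394  5:749  6:499  7:31
  8:904  9:732  10:833  11:782  12:355  13:1179  14:961  15:873
  16:1257  17:101  18:1378  19:1002  20:824  21:1211  22:1341  23:384
  24:273  25:1277  26:1053  27:1251  28:387  29:130  30:472  31:1318
  32:1004  33:1205  34:198  35:565  36:1172  37:342
Giant step factor: 905^(-38) ≡ 1103 (mod 1429).
Scan 1108·1103^i mod 1429 for i = 0, 1, …:
  i=0: 1108   i=1: 329   i=2: 1350   i=3: 32
  i=4: 1000   i=5: 1241   i=6: 1270   i=7: 390
  i=8: 41   i=9: 924   i=10: 295   i=11: 1002
Match at i=11, j=19: n = 11·38 + 19 = 437.

437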